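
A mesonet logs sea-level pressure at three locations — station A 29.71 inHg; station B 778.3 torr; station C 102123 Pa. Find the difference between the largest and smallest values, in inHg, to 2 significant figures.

0.93 inHg

station B: 778.3 mmHg = 30.6417 inHg.
station C: 102123 Pa = 30.1569 inHg.
Spread: 30.6417 − 29.7100 = 0.93 inHg.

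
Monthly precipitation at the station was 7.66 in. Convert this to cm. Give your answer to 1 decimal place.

19.5 cm

1 in = 2.54 cm, so 7.66 × 2.54 = 19.5 cm.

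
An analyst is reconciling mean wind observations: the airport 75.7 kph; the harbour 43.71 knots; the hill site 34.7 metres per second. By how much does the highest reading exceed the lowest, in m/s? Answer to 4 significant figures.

the airport: 75.7 km/h = 21.0278 m/s.
the harbour: 43.71 kt = 22.4864 m/s.
Spread: 34.7000 − 21.0278 = 13.67 m/s.

13.67 m/s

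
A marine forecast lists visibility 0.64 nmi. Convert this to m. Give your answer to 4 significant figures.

1 nmi = 1852 m, so 0.64 × 1852 = 1185 m.

1185 m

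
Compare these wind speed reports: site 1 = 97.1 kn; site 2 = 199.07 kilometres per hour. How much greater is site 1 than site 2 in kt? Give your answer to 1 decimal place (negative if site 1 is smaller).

-10.4 kt

site 2: 199.07 km/h = 107.489 kt.
Difference: 97.100 − 107.489 = -10.4 kt.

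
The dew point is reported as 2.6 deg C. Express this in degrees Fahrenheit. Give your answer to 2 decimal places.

36.68 °F

°F = °C × 9/5 + 32 = 2.6 × 1.8 + 32 = 36.68 °F.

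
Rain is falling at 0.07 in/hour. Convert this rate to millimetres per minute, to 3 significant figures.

0.07 in/hour × 25.4 mm/in × 0.0166667 hour/minute = 0.0296 mm/minute.

0.0296 mm/minute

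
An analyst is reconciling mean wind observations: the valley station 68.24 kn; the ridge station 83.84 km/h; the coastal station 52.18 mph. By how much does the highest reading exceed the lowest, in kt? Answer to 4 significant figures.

the ridge station: 83.84 km/h = 45.2700 kt.
the coastal station: 52.18 mph = 45.3432 kt.
Spread: 68.2400 − 45.2700 = 22.97 kt.

22.97 kt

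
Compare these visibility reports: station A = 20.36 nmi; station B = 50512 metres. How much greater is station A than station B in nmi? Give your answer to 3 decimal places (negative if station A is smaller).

station B: 50512 m = 27.27430 nmi.
Difference: 20.36000 − 27.27430 = -6.914 nmi.

-6.914 nmi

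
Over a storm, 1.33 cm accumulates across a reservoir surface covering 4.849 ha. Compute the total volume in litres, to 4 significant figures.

Depth: 1.33 cm × 10 = 13.3 mm.
Area: 4.849 ha = 48490 m².
1 mm over 1 m² is 1 L, so volume = 13.3 × 48490 = 644917 L ≈ 644900 L.

644900 litres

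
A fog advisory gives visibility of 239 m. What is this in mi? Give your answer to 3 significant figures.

1 m = 0.000621371 SM, so 239 × 0.000621371 = 0.149 SM.

0.149 SM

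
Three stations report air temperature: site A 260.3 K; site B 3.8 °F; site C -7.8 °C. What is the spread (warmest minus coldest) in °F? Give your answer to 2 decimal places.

14.16 °F

site A: 260.3 K = -12.850 °C.
site B: 3.8 °F = -15.667 °C.
Spread: (-7.800) − (-15.667) = 7.867 °C = 14.16 °F.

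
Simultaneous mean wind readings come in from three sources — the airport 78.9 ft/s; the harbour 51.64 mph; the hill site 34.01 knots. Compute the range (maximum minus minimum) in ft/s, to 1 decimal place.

the harbour: 51.64 mph = 75.739 ft/s.
the hill site: 34.01 kt = 57.402 ft/s.
Spread: 78.900 − 57.402 = 21.5 ft/s.

21.5 ft/s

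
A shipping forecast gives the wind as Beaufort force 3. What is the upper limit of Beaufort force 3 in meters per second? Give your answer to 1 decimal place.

5.4 m/s

Beaufort 3 (gentle breeze) spans 3.4–5.4 m/s.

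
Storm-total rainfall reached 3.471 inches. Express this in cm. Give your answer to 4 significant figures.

1 in = 2.54 cm, so 3.471 × 2.54 = 8.816 cm.

8.816 cm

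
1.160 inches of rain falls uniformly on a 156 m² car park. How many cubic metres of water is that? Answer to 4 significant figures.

4.596 cubic metres

Depth: 1.160 in × 25.4 = 29.464 mm.
1 mm over 1 m² is 1 L, so volume = 29.464 × 156 = 4596.384 L = 4.596 m³.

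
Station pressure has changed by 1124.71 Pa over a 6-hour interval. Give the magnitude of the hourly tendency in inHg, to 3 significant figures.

0.0554 inHg per hour

1124.71 Pa / 6 h × 0.0002953 inHg/Pa = 0.0554 inHg/h.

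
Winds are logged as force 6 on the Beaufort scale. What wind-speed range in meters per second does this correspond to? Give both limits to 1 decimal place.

Beaufort 6 (strong breeze) spans 10.8–13.8 m/s.

10.8 to 13.8 m/s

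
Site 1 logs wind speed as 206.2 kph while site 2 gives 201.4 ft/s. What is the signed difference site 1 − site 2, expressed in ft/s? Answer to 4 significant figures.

site 1: 206.2 km/h = 187.9192 ft/s.
Difference: 187.9192 − 201.4000 = -13.48 ft/s.

-13.48 ft/s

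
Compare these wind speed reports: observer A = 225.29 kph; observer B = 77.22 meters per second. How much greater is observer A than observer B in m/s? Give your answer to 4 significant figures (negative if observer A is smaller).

-14.64 m/s

observer A: 225.29 km/h = 62.5806 m/s.
Difference: 62.5806 − 77.2200 = -14.64 m/s.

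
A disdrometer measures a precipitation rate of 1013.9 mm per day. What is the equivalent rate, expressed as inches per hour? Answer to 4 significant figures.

1.663 in/hour

1013.9 mm/day × 0.0393701 in/mm × 0.0416667 day/hour = 1.663 in/hour.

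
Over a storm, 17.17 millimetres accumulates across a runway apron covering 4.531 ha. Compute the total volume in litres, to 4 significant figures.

Area: 4.531 ha = 45310 m².
1 mm over 1 m² is 1 L, so volume = 17.17 × 45310 = 777972.7 L ≈ 778000 L.

778000 litres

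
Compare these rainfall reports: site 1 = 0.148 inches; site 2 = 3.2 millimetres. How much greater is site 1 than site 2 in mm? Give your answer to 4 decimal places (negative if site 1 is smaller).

site 1: 0.148 in = 3.759200 mm.
Difference: 3.759200 − 3.200000 = 0.5592 mm.

0.5592 mm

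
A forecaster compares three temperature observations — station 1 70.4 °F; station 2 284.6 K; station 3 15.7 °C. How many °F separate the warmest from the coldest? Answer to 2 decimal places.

17.79 °F

station 1: 70.4 °F = 21.333 °C.
station 2: 284.6 K = 11.450 °C.
Spread: 21.333 − 11.450 = 9.883 °C = 17.79 °F.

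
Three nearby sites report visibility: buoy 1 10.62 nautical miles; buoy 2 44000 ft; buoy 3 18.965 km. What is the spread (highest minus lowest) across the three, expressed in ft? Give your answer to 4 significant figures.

buoy 1: 10.62 nmi = 64528.35 ft.
buoy 3: 18.965 km = 62221.13 ft.
Spread: 64528.35 − 44000.00 = 20530 ft.

20530 ft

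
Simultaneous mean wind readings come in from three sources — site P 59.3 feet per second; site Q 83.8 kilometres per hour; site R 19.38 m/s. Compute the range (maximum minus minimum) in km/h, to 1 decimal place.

site P: 59.3 ft/s = 65.069 km/h.
site R: 19.38 m/s = 69.768 km/h.
Spread: 83.800 − 65.069 = 18.7 km/h.

18.7 km/h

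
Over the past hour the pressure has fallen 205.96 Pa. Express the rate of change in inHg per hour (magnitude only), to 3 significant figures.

0.0608 inHg per hour

205.96 Pa / 1 h × 0.0002953 inHg/Pa = 0.0608 inHg/h.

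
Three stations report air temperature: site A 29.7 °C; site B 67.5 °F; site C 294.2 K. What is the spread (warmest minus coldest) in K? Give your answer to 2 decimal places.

site B: 67.5 °F = 19.722 °C.
site C: 294.2 K = 21.050 °C.
Spread: 29.700 − 19.722 = 9.978 °C.

9.98 K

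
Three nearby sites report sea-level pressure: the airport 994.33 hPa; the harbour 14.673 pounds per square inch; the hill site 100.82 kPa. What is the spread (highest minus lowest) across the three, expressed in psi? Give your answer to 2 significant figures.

0.25 psi

the airport: 994.33 hPa = 14.4215 psi.
the hill site: 100.82 kPa = 14.6227 psi.
Spread: 14.6730 − 14.4215 = 0.25 psi.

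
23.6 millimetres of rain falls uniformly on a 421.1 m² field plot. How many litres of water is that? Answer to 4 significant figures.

1 mm over 1 m² is 1 L, so volume = 23.6 × 421.1 = 9937.96 L ≈ 9938 L.

9938 litres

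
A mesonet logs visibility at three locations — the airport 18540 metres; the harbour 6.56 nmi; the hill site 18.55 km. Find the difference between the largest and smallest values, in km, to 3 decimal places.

the airport: 18540 m = 18.54000 km.
the harbour: 6.56 nmi = 12.14912 km.
Spread: 18.55000 − 12.14912 = 6.401 km.

6.401 km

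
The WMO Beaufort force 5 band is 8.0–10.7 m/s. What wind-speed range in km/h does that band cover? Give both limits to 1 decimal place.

28.8 to 38.5 km/h

8.0–10.7 m/s × 3.6 = 28.8–38.5 km/h.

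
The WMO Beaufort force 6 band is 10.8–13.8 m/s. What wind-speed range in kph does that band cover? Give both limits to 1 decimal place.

38.9 to 49.7 km/h

10.8–13.8 m/s × 3.6 = 38.9–49.7 km/h.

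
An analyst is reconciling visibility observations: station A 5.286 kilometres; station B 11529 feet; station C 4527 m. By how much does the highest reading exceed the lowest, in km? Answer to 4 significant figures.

1.772 km

station B: 11529 ft = 3.51404 km.
station C: 4527 m = 4.52700 km.
Spread: 5.28600 − 3.51404 = 1.772 km.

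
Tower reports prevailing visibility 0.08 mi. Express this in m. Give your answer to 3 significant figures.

1 SM = 1609.34 m, so 0.08 × 1609.34 = 129 m.

129 m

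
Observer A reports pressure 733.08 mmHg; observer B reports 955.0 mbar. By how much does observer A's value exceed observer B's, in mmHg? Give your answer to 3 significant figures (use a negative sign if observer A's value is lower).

observer B: 955.0 mb = 716.309 mmHg.
Difference: 733.080 − 716.309 = 16.8 mmHg.

16.8 mmHg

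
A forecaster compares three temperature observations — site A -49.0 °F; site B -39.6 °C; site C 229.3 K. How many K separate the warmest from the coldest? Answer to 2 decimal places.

site A: -49.0 °F = -45.000 °C.
site C: 229.3 K = -43.850 °C.
Spread: (-39.600) − (-45.000) = 5.400 °C.

5.40 K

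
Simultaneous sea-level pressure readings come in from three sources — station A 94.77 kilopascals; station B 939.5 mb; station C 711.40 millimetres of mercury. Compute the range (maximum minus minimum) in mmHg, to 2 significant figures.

6.7 mmHg

station A: 94.77 kPa = 710.833 mmHg.
station B: 939.5 mb = 704.683 mmHg.
Spread: 711.400 − 704.683 = 6.7 mmHg.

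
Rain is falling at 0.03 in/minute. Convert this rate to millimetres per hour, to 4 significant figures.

0.03 in/minute × 25.4 mm/in × 60 minute/hour = 45.72 mm/hour.

45.72 mm/hour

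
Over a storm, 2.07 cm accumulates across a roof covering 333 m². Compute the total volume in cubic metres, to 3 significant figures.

6.89 cubic metres

Depth: 2.07 cm × 10 = 20.7 mm.
1 mm over 1 m² is 1 L, so volume = 20.7 × 333 = 6893.1 L = 6.89 m³.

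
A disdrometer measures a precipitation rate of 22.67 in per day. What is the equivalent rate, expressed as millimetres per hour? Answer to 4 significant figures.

22.67 in/day × 25.4 mm/in × 0.0416667 day/hour = 23.99 mm/hour.

23.99 mm/hour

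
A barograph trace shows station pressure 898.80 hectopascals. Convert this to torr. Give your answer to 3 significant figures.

674 mmHg

1 hPa = 0.750062 mmHg, so 898.80 × 0.750062 = 674 mmHg.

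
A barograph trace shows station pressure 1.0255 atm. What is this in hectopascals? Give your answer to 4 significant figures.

1039 hPa

1 atm = 1013.25 hPa, so 1.0255 × 1013.25 = 1039 hPa.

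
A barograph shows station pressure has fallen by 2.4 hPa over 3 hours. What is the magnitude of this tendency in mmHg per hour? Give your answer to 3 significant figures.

2.4 hPa / 3 h × 0.750062 mmHg/hPa = 0.600 mmHg/h.

0.600 mmHg per hour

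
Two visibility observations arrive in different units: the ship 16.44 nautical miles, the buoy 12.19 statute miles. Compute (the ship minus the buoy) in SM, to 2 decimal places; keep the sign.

6.73 SM

the ship: 16.44 nmi = 18.9188 SM.
Difference: 18.9188 − 12.1900 = 6.73 SM.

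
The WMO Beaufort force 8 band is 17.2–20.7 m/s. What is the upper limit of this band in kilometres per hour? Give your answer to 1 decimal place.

17.2–20.7 m/s × 3.6 = 61.9–74.5 km/h.

74.5 km/h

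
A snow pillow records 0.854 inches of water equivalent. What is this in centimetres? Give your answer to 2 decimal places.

1 in = 2.54 cm, so 0.854 × 2.54 = 2.17 cm.

2.17 cm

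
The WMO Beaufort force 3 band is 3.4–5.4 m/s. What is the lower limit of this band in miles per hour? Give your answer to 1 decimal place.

7.6 mph

3.4–5.4 m/s × 2.237 = 7.6–12.1 mph.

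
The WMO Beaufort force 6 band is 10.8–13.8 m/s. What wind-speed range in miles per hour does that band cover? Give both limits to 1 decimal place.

10.8–13.8 m/s × 2.237 = 24.2–30.9 mph.

24.2 to 30.9 mph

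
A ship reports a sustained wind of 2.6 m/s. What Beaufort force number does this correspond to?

2.6 m/s lies in the Beaufort 2 band (light breeze, 1.6–3.3 m/s).

Beaufort force 2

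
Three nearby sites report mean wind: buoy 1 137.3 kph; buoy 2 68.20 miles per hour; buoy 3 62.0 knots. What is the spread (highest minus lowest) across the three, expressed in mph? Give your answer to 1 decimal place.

buoy 1: 137.3 km/h = 85.314 mph.
buoy 3: 62.0 kt = 71.348 mph.
Spread: 85.314 − 68.200 = 17.1 mph.

17.1 mph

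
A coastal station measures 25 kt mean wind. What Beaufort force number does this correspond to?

25 kt lies in the Beaufort 6 band (strong breeze, 22–27 kt).

Beaufort force 6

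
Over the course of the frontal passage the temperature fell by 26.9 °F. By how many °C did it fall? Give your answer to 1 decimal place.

14.9 °C

For a temperature change the 32° offset cancels: Δ°C = 26.9 × 0.5556 = 14.9 °C.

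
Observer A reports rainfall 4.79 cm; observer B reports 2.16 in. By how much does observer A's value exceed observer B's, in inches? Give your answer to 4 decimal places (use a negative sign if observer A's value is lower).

observer A: 4.79 cm = 1.885827 in.
Difference: 1.885827 − 2.160000 = -0.2742 in.

-0.2742 in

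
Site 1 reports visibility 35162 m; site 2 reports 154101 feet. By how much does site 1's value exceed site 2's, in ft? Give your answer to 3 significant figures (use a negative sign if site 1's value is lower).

site 1: 35162 m = 115360.89 ft.
Difference: 115360.89 − 154101.00 = -38700 ft.

-38700 ft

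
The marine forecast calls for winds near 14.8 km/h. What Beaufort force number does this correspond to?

Beaufort force 3

14.8 km/h = 4.1 m/s, which is Beaufort 3 (gentle breeze, 3.4–5.4 m/s).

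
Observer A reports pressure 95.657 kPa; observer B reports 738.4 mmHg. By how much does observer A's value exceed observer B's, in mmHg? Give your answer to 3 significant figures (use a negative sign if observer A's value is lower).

observer A: 95.657 kPa = 717.486 mmHg.
Difference: 717.486 − 738.400 = -20.9 mmHg.

-20.9 mmHg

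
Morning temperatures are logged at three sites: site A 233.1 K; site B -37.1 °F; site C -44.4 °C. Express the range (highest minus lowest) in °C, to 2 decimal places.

6.01 °C

site A: 233.1 K = -40.050 °C.
site B: -37.1 °F = -38.389 °C.
Spread: (-38.389) − (-44.400) = 6.011 °C.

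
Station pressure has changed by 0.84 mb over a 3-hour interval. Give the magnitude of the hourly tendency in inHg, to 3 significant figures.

0.00827 inHg per hour

0.84 mb / 3 h × 0.02953 inHg/mb = 0.00827 inHg/h.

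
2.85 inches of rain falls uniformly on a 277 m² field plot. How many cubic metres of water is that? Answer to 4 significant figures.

20.05 cubic metres

Depth: 2.85 in × 25.4 = 72.39 mm.
1 mm over 1 m² is 1 L, so volume = 72.39 × 277 = 20052.03 L = 20.05 m³.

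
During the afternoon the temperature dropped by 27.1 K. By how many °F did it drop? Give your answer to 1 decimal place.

48.8 °F

Converting a difference, only the 9/5 scale factor applies: Δ°F = 27.1 × 1.8 = 48.8 °F.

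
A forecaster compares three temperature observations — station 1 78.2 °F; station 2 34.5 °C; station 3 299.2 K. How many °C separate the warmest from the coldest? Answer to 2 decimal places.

8.83 °C

station 1: 78.2 °F = 25.667 °C.
station 3: 299.2 K = 26.050 °C.
Spread: 34.500 − 25.667 = 8.833 °C.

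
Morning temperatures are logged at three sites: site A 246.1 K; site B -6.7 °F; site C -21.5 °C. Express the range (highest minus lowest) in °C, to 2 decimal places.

site A: 246.1 K = -27.050 °C.
site B: -6.7 °F = -21.500 °C.
Spread: (-21.500) − (-27.050) = 5.550 °C.

5.55 °C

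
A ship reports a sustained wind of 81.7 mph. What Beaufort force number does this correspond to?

81.7 mph = 36.5 m/s, which is Beaufort 12 (hurricane force, ≥32.7 m/s).

Beaufort force 12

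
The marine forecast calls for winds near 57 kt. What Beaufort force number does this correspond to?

57 kt lies in the Beaufort 11 band (violent storm, 56–63 kt).

Beaufort force 11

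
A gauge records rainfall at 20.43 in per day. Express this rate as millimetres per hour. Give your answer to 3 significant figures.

20.43 in/day × 25.4 mm/in × 0.0416667 day/hour = 21.6 mm/hour.

21.6 mm/hour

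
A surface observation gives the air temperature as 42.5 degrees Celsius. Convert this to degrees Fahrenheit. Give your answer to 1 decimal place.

°F = °C × 9/5 + 32 = 42.5 × 1.8 + 32 = 108.5 °F.

108.5 °F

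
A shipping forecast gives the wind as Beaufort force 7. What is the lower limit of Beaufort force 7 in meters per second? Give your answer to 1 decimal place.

13.9 m/s

Beaufort 7 (near gale) spans 13.9–17.1 m/s.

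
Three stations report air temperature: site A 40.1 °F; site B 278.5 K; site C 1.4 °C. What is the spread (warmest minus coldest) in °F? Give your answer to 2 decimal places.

7.11 °F

site A: 40.1 °F = 4.500 °C.
site B: 278.5 K = 5.350 °C.
Spread: 5.350 − 1.400 = 3.950 °C = 7.11 °F.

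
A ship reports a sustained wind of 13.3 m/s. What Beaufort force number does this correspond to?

Beaufort force 6

13.3 m/s lies in the Beaufort 6 band (strong breeze, 10.8–13.8 m/s).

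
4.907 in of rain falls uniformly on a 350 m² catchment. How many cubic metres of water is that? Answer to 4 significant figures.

43.62 cubic metres

Depth: 4.907 in × 25.4 = 124.6378 mm.
1 mm over 1 m² is 1 L, so volume = 124.6378 × 350 = 43623.23 L = 43.62 m³.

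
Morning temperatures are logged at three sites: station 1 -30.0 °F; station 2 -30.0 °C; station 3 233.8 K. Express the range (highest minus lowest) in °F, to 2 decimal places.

station 1: -30.0 °F = -34.444 °C.
station 3: 233.8 K = -39.350 °C.
Spread: (-30.000) − (-39.350) = 9.350 °C = 16.83 °F.

16.83 °F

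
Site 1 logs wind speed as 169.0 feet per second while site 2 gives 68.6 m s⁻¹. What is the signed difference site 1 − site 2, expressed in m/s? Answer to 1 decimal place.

site 1: 169.0 ft/s = 51.511 m/s.
Difference: 51.511 − 68.600 = -17.1 m/s.

-17.1 m/s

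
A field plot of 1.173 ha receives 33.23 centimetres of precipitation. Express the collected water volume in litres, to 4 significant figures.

Depth: 33.23 cm × 10 = 332.3 mm.
Area: 1.173 ha = 11730 m².
1 mm over 1 m² is 1 L, so volume = 332.3 × 11730 = 3897879 L ≈ 3898000 L.

3898000 litres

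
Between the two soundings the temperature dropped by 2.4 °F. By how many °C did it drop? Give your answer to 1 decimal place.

Converting a difference, only the 9/5 scale factor applies: Δ°C = 2.4 × 0.5556 = 1.3 °C.

1.3 °C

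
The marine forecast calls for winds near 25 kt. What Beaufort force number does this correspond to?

Beaufort force 6

25 kt lies in the Beaufort 6 band (strong breeze, 22–27 kt).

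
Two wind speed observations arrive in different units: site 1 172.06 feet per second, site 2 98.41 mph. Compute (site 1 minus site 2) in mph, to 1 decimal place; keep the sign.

site 1: 172.06 ft/s = 117.314 mph.
Difference: 117.314 − 98.410 = 18.9 mph.

18.9 mph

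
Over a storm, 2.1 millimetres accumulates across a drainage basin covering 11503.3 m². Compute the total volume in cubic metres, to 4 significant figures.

24.16 cubic metres

1 mm over 1 m² is 1 L, so volume = 2.1 × 11503.3 = 24156.93 L = 24.16 m³.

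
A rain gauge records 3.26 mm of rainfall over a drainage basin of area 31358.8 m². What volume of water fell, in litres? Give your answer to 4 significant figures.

1 mm over 1 m² is 1 L, so volume = 3.26 × 31358.8 = 102229.69 L ≈ 102200 L.

102200 litres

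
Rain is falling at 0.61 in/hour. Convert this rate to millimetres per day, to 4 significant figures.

371.9 mm/day

0.61 in/hour × 25.4 mm/in × 24 hour/day = 371.9 mm/day.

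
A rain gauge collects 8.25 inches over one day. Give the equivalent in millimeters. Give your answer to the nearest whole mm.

1 in = 25.4 mm, so 8.25 × 25.4 = 210 mm.

210 mm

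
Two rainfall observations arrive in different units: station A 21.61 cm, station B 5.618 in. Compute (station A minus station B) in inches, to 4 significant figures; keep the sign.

station A: 21.61 cm = 8.50787 in.
Difference: 8.50787 − 5.61800 = 2.890 in.

2.890 in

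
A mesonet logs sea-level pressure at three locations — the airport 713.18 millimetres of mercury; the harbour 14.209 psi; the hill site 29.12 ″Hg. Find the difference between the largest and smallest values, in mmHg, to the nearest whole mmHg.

the harbour: 14.209 psi = 734.82 mmHg.
the hill site: 29.12 inHg = 739.65 mmHg.
Spread: 739.65 − 713.18 = 26 mmHg.

26 mmHg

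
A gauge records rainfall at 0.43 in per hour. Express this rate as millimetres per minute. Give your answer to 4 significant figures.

0.43 in/hour × 25.4 mm/in × 0.0166667 hour/minute = 0.1820 mm/minute.

0.1820 mm/minute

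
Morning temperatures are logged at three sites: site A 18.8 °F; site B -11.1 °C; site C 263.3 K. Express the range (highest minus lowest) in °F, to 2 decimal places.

site A: 18.8 °F = -7.333 °C.
site C: 263.3 K = -9.850 °C.
Spread: (-7.333) − (-11.100) = 3.767 °C = 6.78 °F.

6.78 °F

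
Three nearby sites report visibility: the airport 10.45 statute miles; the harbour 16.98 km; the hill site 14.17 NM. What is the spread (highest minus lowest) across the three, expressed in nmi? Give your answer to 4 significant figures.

the airport: 10.45 SM = 9.08080 nmi.
the harbour: 16.98 km = 9.16847 nmi.
Spread: 14.17000 − 9.08080 = 5.089 nmi.

5.089 nmi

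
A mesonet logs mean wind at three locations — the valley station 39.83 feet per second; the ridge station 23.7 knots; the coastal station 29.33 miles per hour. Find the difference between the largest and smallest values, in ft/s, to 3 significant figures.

the ridge station: 23.7 kt = 40.0011 ft/s.
the coastal station: 29.33 mph = 43.0173 ft/s.
Spread: 43.0173 − 39.8300 = 3.19 ft/s.

3.19 ft/s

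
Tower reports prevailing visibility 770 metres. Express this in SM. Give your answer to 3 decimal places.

0.478 SM

1 m = 0.000621371 SM, so 770 × 0.000621371 = 0.478 SM.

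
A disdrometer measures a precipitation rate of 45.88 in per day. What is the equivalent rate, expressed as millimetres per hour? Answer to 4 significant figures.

45.88 in/day × 25.4 mm/in × 0.0416667 day/hour = 48.56 mm/hour.

48.56 mm/hour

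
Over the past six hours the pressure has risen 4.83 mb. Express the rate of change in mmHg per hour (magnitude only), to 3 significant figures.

4.83 mb / 6 h × 0.750062 mmHg/mb = 0.604 mmHg/h.

0.604 mmHg per hour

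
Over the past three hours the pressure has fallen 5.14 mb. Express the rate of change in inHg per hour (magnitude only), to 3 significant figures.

5.14 mb / 3 h × 0.02953 inHg/mb = 0.0506 inHg/h.

0.0506 inHg per hour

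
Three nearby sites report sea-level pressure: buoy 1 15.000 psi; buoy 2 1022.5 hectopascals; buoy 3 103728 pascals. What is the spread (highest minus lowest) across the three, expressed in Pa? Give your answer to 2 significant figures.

1500 Pa

buoy 1: 15.000 psi = 103421.36 Pa.
buoy 2: 1022.5 hPa = 102250.00 Pa.
Spread: 103728.00 − 102250.00 = 1500 Pa.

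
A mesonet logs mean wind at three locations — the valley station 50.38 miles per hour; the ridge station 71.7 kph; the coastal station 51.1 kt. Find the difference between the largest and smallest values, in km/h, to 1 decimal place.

the valley station: 50.38 mph = 81.079 km/h.
the coastal station: 51.1 kt = 94.637 km/h.
Spread: 94.637 − 71.700 = 22.9 km/h.

22.9 km/h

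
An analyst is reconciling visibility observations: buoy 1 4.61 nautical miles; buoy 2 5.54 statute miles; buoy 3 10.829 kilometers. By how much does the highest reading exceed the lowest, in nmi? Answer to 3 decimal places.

1.237 nmi

buoy 2: 5.54 SM = 4.81413 nmi.
buoy 3: 10.829 km = 5.84719 nmi.
Spread: 5.84719 − 4.61000 = 1.237 nmi.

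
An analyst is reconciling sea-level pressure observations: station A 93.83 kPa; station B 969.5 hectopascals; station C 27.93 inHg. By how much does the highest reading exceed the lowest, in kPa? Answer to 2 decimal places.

3.12 kPa

station B: 969.5 hPa = 96.9500 kPa.
station C: 27.93 inHg = 94.5818 kPa.
Spread: 96.9500 − 93.8300 = 3.12 kPa.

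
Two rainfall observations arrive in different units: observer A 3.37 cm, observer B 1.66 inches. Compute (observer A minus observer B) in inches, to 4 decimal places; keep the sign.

-0.3332 in

observer A: 3.37 cm = 1.326772 in.
Difference: 1.326772 − 1.660000 = -0.3332 in.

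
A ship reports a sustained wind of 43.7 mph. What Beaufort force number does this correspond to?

43.7 mph = 19.5 m/s, which is Beaufort 8 (gale, 17.2–20.7 m/s).

Beaufort force 8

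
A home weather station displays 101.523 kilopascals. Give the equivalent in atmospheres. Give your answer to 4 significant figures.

1.002 atm

1 kPa = 0.00986923 atm, so 101.523 × 0.00986923 = 1.002 atm.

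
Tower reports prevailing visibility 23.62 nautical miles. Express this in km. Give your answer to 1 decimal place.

43.7 km

1 nmi = 1.852 km, so 23.62 × 1.852 = 43.7 km.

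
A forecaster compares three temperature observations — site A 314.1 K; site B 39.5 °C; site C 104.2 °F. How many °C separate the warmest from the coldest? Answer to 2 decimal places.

site A: 314.1 K = 40.950 °C.
site C: 104.2 °F = 40.111 °C.
Spread: 40.950 − 39.500 = 1.450 °C.

1.45 °C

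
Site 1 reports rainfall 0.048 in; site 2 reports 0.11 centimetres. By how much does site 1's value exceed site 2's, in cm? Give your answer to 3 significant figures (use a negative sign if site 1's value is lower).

site 1: 0.048 in = 0.121920 cm.
Difference: 0.121920 − 0.110000 = 0.0119 cm.

0.0119 cm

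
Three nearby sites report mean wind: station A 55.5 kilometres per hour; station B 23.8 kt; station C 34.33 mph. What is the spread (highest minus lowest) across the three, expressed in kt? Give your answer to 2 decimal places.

6.17 kt

station A: 55.5 km/h = 29.9676 kt.
station C: 34.33 mph = 29.8320 kt.
Spread: 29.9676 − 23.8000 = 6.17 kt.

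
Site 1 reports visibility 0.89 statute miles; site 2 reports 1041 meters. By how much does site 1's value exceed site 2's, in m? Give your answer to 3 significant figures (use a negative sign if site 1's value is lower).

site 1: 0.89 SM = 1432.32 m.
Difference: 1432.32 − 1041.00 = 391 m.

391 m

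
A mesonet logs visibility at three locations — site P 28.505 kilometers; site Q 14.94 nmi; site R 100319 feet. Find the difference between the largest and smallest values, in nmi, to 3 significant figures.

1.57 nmi

site P: 28.505 km = 15.3915 nmi.
site R: 100319 ft = 16.5104 nmi.
Spread: 16.5104 − 14.9400 = 1.57 nmi.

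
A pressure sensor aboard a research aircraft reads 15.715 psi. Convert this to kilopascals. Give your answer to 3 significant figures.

108 kPa

1 psi = 6.89476 kPa, so 15.715 × 6.89476 = 108 kPa.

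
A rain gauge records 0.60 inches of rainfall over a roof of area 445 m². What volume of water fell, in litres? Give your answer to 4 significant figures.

Depth: 0.60 in × 25.4 = 15.24 mm.
1 mm over 1 m² is 1 L, so volume = 15.24 × 445 = 6781.8 L ≈ 6782 L.

6782 litres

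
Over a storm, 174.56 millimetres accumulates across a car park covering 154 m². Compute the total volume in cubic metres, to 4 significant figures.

26.88 cubic metres

1 mm over 1 m² is 1 L, so volume = 174.56 × 154 = 26882.24 L = 26.88 m³.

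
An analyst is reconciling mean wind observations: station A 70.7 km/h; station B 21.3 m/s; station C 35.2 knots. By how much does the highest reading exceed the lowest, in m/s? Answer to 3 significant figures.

3.19 m/s

station A: 70.7 km/h = 19.6389 m/s.
station C: 35.2 kt = 18.1084 m/s.
Spread: 21.3000 − 18.1084 = 3.19 m/s.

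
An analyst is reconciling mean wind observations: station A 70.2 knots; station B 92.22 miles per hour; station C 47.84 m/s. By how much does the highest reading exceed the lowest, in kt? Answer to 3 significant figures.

station B: 92.22 mph = 80.137 kt.
station C: 47.84 m/s = 92.994 kt.
Spread: 92.994 − 70.200 = 22.8 kt.

22.8 kt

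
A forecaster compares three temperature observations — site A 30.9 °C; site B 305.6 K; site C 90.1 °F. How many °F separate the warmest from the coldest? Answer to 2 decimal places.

2.79 °F

site B: 305.6 K = 32.450 °C.
site C: 90.1 °F = 32.278 °C.
Spread: 32.450 − 30.900 = 1.550 °C = 2.79 °F.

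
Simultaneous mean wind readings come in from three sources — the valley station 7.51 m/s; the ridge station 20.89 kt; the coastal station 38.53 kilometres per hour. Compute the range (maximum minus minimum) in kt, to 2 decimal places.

6.29 kt

the valley station: 7.51 m/s = 14.5983 kt.
the coastal station: 38.53 km/h = 20.8045 kt.
Spread: 20.8900 − 14.5983 = 6.29 kt.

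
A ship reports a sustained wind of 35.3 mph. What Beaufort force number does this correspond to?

Beaufort force 7

35.3 mph = 15.8 m/s, which is Beaufort 7 (near gale, 13.9–17.1 m/s).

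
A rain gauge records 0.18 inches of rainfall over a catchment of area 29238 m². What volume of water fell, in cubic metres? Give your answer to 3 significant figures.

Depth: 0.18 in × 25.4 = 4.572 mm.
1 mm over 1 m² is 1 L, so volume = 4.572 × 29238 = 133676.14 L = 134 m³.

134 cubic metres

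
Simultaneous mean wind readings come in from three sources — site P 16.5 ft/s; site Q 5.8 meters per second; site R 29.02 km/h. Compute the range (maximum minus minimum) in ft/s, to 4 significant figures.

9.947 ft/s

site Q: 5.8 m/s = 19.02887 ft/s.
site R: 29.02 km/h = 26.44721 ft/s.
Spread: 26.44721 − 16.50000 = 9.947 ft/s.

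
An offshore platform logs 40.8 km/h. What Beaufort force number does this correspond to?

Beaufort force 6

40.8 km/h = 11.3 m/s, which is Beaufort 6 (strong breeze, 10.8–13.8 m/s).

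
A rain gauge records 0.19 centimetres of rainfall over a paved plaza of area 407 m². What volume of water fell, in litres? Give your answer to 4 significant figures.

773.3 litres

Depth: 0.19 cm × 10 = 1.9 mm.
1 mm over 1 m² is 1 L, so volume = 1.9 × 407 = 773.3 L.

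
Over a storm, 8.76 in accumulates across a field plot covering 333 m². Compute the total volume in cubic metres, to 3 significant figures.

Depth: 8.76 in × 25.4 = 222.504 mm.
1 mm over 1 m² is 1 L, so volume = 222.504 × 333 = 74093.832 L = 74.1 m³.

74.1 cubic metres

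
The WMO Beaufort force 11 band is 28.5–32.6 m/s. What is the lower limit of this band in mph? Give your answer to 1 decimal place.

63.8 mph

28.5–32.6 m/s × 2.237 = 63.8–72.9 mph.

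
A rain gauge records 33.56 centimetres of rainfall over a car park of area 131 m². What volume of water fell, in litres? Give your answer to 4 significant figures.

43960 litres

Depth: 33.56 cm × 10 = 335.6 mm.
1 mm over 1 m² is 1 L, so volume = 335.6 × 131 = 43963.6 L ≈ 43960 L.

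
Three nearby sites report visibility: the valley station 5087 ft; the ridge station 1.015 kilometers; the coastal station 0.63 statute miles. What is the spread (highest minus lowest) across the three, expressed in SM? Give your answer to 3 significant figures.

0.333 SM

the valley station: 5087 ft = 0.96345 SM.
the ridge station: 1.015 km = 0.63069 SM.
Spread: 0.96345 − 0.63000 = 0.333 SM.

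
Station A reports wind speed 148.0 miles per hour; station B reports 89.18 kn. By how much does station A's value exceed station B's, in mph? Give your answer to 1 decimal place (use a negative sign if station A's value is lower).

45.4 mph

station B: 89.18 kt = 102.627 mph.
Difference: 148.000 − 102.627 = 45.4 mph.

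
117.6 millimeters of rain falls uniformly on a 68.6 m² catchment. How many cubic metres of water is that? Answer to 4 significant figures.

1 mm over 1 m² is 1 L, so volume = 117.6 × 68.6 = 8067.36 L = 8.067 m³.

8.067 cubic metres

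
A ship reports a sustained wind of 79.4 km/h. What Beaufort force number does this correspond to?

79.4 km/h = 22.1 m/s, which is Beaufort 9 (strong gale, 20.8–24.4 m/s).

Beaufort force 9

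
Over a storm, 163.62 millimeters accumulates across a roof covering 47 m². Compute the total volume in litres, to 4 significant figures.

1 mm over 1 m² is 1 L, so volume = 163.62 × 47 = 7690.14 L ≈ 7690 L.

7690 litres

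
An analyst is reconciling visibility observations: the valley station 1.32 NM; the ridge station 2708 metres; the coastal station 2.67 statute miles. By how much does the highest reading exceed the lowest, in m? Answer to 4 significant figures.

the valley station: 1.32 nmi = 2444.64 m.
the coastal station: 2.67 SM = 4296.95 m.
Spread: 4296.95 − 2444.64 = 1852 m.

1852 m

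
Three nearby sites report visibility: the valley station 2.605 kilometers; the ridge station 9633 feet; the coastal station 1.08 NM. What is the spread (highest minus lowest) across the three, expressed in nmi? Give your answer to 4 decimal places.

the valley station: 2.605 km = 1.406587 nmi.
the ridge station: 9633 ft = 1.585388 nmi.
Spread: 1.585388 − 1.080000 = 0.5054 nmi.

0.5054 nmi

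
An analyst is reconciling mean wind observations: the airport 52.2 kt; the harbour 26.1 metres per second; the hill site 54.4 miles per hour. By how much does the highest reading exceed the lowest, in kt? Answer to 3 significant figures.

4.93 kt

the harbour: 26.1 m/s = 50.7343 kt.
the hill site: 54.4 mph = 47.2723 kt.
Spread: 52.2000 − 47.2723 = 4.93 kt.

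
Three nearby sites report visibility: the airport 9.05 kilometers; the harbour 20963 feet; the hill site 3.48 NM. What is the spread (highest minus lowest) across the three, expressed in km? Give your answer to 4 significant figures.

the harbour: 20963 ft = 6.38952 km.
the hill site: 3.48 nmi = 6.44496 km.
Spread: 9.05000 − 6.38952 = 2.660 km.

2.660 km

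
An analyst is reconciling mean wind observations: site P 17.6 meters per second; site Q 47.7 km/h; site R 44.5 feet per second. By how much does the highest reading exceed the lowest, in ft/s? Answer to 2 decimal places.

site P: 17.6 m/s = 57.7428 ft/s.
site Q: 47.7 km/h = 43.4711 ft/s.
Spread: 57.7428 − 43.4711 = 14.27 ft/s.

14.27 ft/s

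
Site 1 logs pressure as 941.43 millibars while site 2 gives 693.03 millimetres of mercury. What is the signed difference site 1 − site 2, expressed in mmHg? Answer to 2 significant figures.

13 mmHg

site 1: 941.43 mb = 706.13 mmHg.
Difference: 706.13 − 693.03 = 13 mmHg.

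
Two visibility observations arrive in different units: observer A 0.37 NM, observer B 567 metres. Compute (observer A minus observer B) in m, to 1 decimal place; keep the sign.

118.2 m

observer A: 0.37 nmi = 685.240 m.
Difference: 685.240 − 567.000 = 118.2 m.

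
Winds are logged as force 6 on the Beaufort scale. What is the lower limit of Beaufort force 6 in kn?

Beaufort 6 (strong breeze) spans 22–27 knots.

22 kt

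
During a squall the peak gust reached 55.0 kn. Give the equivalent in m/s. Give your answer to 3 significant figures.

1 kt = 0.514444 m/s, so 55.0 × 0.514444 = 28.3 m/s.

28.3 m/s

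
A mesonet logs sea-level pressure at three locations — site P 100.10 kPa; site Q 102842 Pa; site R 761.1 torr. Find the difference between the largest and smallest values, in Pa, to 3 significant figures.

2740 Pa

site P: 100.10 kPa = 100100.00 Pa.
site R: 761.1 mmHg = 101471.67 Pa.
Spread: 102842.00 − 100100.00 = 2740 Pa.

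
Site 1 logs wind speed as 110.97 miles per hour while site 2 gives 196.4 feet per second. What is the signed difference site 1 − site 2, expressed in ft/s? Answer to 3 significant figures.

-33.6 ft/s

site 1: 110.97 mph = 162.756 ft/s.
Difference: 162.756 − 196.400 = -33.6 ft/s.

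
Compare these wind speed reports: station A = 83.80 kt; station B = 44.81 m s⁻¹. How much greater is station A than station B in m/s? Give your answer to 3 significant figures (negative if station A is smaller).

station A: 83.80 kt = 43.1104 m/s.
Difference: 43.1104 − 44.8100 = -1.70 m/s.

-1.70 m/s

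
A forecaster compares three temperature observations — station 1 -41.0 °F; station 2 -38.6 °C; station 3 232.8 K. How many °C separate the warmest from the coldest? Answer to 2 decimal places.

1.96 °C

station 1: -41.0 °F = -40.556 °C.
station 3: 232.8 K = -40.350 °C.
Spread: (-38.600) − (-40.556) = 1.956 °C.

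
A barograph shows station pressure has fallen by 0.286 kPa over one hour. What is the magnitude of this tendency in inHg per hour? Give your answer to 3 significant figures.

0.0845 inHg per hour

0.286 kPa / 1 h × 0.2953 inHg/kPa = 0.0845 inHg/h.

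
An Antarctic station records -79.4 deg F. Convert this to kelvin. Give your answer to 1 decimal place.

First to °C: -61.89 °C.
Then to K: 211.3 K.

211.3 K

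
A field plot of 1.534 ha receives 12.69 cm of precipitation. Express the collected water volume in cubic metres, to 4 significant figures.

Depth: 12.69 cm × 10 = 126.9 mm.
Area: 1.534 ha = 15340 m².
1 mm over 1 m² is 1 L, so volume = 126.9 × 15340 = 1946646 L = 1947 m³.

1947 cubic metres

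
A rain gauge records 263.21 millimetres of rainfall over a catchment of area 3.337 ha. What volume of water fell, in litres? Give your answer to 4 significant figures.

8783000 litres

Area: 3.337 ha = 33370 m².
1 mm over 1 m² is 1 L, so volume = 263.21 × 33370 = 8783317.7 L ≈ 8783000 L.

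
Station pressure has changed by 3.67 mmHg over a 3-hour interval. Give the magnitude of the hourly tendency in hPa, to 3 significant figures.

3.67 mmHg / 3 h × 1.33322 hPa/mmHg = 1.63 hPa/h.

1.63 hPa per hour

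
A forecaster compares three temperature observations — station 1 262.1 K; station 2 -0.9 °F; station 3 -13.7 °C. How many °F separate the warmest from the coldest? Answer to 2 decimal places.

13.01 °F

station 1: 262.1 K = -11.050 °C.
station 2: -0.9 °F = -18.278 °C.
Spread: (-11.050) − (-18.278) = 7.228 °C = 13.01 °F.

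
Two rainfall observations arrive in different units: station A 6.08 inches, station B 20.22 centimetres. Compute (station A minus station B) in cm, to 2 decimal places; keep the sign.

-4.78 cm

station A: 6.08 in = 15.4432 cm.
Difference: 15.4432 − 20.2200 = -4.78 cm.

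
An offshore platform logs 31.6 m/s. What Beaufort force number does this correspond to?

31.6 m/s lies in the Beaufort 11 band (violent storm, 28.5–32.6 m/s).

Beaufort force 11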